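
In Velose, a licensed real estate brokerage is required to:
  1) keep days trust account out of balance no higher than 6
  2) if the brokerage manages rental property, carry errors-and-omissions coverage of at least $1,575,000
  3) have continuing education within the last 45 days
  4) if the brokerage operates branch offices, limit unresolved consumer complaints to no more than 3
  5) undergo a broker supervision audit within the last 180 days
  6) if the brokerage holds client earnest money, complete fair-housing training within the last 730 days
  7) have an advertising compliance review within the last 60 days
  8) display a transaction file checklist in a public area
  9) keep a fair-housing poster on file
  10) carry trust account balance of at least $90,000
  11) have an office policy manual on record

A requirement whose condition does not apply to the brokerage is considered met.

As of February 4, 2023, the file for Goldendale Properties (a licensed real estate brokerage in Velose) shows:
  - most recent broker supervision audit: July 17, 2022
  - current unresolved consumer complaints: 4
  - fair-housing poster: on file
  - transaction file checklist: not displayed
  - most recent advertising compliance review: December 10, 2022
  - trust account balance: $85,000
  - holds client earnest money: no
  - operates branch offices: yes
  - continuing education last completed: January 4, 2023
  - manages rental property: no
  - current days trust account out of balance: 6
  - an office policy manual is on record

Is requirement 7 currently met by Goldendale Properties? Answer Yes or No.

Yes

7. advertising compliance review 56 days ago vs limit 60 → met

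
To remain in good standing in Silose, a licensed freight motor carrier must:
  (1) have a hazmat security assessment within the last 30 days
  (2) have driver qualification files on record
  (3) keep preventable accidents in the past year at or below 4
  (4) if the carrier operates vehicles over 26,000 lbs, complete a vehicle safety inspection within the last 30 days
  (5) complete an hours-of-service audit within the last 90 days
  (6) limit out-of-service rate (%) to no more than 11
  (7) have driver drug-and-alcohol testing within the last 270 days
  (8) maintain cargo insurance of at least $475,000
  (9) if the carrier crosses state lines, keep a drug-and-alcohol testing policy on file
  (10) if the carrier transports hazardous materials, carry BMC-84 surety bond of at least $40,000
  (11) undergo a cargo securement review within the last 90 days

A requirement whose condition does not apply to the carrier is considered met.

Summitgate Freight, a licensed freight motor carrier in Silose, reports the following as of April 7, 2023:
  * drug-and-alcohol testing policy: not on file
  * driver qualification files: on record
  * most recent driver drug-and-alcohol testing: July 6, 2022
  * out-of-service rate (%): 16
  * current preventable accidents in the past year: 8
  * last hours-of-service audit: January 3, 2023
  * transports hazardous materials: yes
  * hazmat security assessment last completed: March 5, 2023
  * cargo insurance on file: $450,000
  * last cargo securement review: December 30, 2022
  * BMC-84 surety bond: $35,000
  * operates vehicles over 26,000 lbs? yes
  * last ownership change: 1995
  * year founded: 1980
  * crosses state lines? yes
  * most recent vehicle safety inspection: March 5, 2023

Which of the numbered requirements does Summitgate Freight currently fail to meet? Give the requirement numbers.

1, 3, 4, 5, 6, 7, 8, 9, 10, 11

1. hazmat security assessment 33 days ago vs limit 30 → not met
2. driver qualification files present → met
3. preventable accidents in the past year 8 > 4 → not met
4. condition 'operates vehicles over 26,000 lbs' holds; vehicle safety inspection 33 days ago vs limit 30 → not met
5. hours-of-service audit 94 days ago vs limit 90 → not met
6. out-of-service rate (%) 16 > 11 → not met
7. driver drug-and-alcohol testing 275 days ago vs limit 270 → not met
8. cargo insurance $450,000 < $475,000 → not met
9. condition 'crosses state lines' holds; drug-and-alcohol testing policy absent → not met
10. condition 'transports hazardous materials' holds; BMC-84 surety bond $35,000 < $40,000 → not met
11. cargo securement review 98 days ago vs limit 90 → not met
Not met: 1, 3, 4, 5, 6, 7, 8, 9, 10, 11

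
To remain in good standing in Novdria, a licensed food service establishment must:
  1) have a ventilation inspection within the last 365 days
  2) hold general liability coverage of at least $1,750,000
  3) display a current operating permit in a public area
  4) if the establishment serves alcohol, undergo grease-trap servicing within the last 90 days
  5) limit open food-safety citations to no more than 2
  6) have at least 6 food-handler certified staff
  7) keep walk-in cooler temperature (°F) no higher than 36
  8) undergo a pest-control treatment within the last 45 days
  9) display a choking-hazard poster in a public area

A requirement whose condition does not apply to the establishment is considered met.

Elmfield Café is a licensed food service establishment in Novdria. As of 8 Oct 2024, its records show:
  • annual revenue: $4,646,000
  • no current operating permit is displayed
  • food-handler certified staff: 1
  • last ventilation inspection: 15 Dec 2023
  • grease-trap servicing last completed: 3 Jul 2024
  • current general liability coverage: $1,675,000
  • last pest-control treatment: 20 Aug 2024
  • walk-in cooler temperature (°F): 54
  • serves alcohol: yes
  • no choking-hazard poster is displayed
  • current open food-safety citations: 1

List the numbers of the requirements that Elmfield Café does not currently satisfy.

1. ventilation inspection 298 days ago vs limit 365 → met
2. general liability coverage $1,675,000 < $1,750,000 → not met
3. current operating permit absent → not met
4. condition 'serves alcohol' holds; grease-trap servicing 97 days ago vs limit 90 → not met
5. open food-safety citations 1 ≤ 2 → met
6. food-handler certified staff 1 < 6 → not met
7. walk-in cooler temperature (°F) 54 > 36 → not met
8. pest-control treatment 49 days ago vs limit 45 → not met
9. choking-hazard poster absent → not met
Not met: 2, 3, 4, 6, 7, 8, 9

2, 3, 4, 6, 7, 8, 9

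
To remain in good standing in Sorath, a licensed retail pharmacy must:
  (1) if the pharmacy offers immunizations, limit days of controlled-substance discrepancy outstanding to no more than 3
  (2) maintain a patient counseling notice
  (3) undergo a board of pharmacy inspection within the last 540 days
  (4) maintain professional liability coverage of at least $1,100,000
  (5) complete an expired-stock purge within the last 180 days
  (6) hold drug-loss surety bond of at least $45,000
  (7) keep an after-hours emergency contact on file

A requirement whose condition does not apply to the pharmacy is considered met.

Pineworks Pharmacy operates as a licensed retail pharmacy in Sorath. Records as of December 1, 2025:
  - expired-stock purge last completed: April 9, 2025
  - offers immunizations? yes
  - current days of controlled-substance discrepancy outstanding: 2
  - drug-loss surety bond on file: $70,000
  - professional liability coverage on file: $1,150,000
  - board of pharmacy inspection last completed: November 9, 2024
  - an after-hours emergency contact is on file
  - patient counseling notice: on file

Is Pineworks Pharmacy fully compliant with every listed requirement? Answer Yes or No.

No

1. condition 'offers immunizations' holds; days of controlled-substance discrepancy outstanding 2 ≤ 3 → met
2. patient counseling notice present → met
3. board of pharmacy inspection 387 days ago vs limit 540 → met
4. professional liability coverage $1,150,000 ≥ $1,100,000 → met
5. expired-stock purge 236 days ago vs limit 180 → not met
6. drug-loss surety bond $70,000 ≥ $45,000 → met
7. after-hours emergency contact present → met
Not met: 5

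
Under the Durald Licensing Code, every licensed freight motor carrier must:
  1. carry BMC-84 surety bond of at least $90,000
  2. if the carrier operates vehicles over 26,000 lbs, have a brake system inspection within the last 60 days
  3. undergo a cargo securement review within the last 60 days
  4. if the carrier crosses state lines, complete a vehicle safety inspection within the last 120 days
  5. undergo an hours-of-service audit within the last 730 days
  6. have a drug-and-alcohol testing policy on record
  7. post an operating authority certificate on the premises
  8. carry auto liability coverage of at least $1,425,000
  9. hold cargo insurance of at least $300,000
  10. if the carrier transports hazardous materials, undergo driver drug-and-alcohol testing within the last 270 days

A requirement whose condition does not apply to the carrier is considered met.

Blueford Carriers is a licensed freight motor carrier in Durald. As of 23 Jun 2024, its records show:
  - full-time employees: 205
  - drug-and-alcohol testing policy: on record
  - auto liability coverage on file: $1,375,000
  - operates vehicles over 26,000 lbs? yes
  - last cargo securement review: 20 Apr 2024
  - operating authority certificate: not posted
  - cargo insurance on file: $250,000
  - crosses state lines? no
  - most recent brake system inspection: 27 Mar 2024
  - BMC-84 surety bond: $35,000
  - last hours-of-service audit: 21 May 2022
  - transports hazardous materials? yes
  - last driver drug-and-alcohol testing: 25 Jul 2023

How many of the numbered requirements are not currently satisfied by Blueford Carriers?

1. BMC-84 surety bond $35,000 < $90,000 → not met
2. condition 'operates vehicles over 26,000 lbs' holds; brake system inspection 88 days ago vs limit 60 → not met
3. cargo securement review 64 days ago vs limit 60 → not met
4. condition 'crosses state lines' does not hold → requirement n/a → met
5. hours-of-service audit 764 days ago vs limit 730 → not met
6. drug-and-alcohol testing policy present → met
7. operating authority certificate absent → not met
8. auto liability coverage $1,375,000 < $1,425,000 → not met
9. cargo insurance $250,000 < $300,000 → not met
10. condition 'transports hazardous materials' holds; driver drug-and-alcohol testing 334 days ago vs limit 270 → not met
Not met: 8 of 10

8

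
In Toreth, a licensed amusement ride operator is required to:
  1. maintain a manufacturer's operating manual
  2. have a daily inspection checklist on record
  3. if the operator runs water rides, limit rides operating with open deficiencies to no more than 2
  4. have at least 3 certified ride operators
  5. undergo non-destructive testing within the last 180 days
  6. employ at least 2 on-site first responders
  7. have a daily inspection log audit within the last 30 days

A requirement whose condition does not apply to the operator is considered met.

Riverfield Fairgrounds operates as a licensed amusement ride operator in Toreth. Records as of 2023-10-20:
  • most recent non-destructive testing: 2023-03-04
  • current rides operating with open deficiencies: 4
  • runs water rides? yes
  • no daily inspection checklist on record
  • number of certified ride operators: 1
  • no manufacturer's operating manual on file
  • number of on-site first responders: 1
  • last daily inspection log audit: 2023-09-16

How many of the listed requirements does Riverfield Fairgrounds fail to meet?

1. manufacturer's operating manual absent → not met
2. daily inspection checklist absent → not met
3. condition 'runs water rides' holds; rides operating with open deficiencies 4 > 2 → not met
4. certified ride operators 1 < 3 → not met
5. non-destructive testing 230 days ago vs limit 180 → not met
6. on-site first responders 1 < 2 → not met
7. daily inspection log audit 34 days ago vs limit 30 → not met
Not met: 7 of 7

7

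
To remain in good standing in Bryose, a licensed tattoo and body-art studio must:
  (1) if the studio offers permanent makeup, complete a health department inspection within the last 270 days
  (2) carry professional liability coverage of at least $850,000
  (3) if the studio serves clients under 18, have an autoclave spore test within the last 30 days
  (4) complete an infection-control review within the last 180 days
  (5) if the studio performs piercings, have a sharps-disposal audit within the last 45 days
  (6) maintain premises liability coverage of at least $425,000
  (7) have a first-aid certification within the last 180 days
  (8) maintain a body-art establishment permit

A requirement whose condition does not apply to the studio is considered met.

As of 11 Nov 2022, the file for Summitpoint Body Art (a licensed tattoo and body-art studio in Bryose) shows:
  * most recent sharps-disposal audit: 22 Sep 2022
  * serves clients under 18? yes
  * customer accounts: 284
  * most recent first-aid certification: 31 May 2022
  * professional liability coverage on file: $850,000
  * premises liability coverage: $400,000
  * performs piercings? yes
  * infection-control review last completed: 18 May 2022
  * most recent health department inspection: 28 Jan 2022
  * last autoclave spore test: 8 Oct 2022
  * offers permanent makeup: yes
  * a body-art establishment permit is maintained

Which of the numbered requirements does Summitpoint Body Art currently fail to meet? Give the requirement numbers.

1, 3, 5, 6

1. condition 'offers permanent makeup' holds; health department inspection 287 days ago vs limit 270 → not met
2. professional liability coverage $850,000 ≥ $850,000 → met
3. condition 'serves clients under 18' holds; autoclave spore test 34 days ago vs limit 30 → not met
4. infection-control review 177 days ago vs limit 180 → met
5. condition 'performs piercings' holds; sharps-disposal audit 50 days ago vs limit 45 → not met
6. premises liability coverage $400,000 < $425,000 → not met
7. first-aid certification 164 days ago vs limit 180 → met
8. body-art establishment permit present → met
Not met: 1, 3, 5, 6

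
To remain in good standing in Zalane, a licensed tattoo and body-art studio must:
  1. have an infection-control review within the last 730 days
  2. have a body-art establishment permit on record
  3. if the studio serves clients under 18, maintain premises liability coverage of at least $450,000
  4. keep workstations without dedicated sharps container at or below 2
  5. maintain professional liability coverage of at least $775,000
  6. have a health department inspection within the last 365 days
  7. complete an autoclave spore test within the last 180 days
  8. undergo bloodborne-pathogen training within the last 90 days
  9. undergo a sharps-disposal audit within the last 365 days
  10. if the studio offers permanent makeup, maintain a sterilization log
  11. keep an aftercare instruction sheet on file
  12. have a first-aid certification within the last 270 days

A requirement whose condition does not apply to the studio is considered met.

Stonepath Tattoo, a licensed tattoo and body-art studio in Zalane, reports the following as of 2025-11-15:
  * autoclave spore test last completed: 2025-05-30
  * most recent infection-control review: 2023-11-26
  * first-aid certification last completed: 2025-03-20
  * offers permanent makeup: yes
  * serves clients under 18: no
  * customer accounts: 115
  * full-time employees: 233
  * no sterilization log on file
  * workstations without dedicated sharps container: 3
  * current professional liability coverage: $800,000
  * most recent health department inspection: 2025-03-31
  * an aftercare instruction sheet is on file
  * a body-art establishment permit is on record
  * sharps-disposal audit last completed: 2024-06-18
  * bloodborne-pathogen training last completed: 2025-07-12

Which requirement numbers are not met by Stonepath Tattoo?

1. infection-control review 720 days ago vs limit 730 → met
2. body-art establishment permit present → met
3. condition 'serves clients under 18' does not hold → requirement n/a → met
4. workstations without dedicated sharps container 3 > 2 → not met
5. professional liability coverage $800,000 ≥ $775,000 → met
6. health department inspection 229 days ago vs limit 365 → met
7. autoclave spore test 169 days ago vs limit 180 → met
8. bloodborne-pathogen training 126 days ago vs limit 90 → not met
9. sharps-disposal audit 515 days ago vs limit 365 → not met
10. condition 'offers permanent makeup' holds; sterilization log absent → not met
11. aftercare instruction sheet present → met
12. first-aid certification 240 days ago vs limit 270 → met
Not met: 4, 8, 9, 10

4, 8, 9, 10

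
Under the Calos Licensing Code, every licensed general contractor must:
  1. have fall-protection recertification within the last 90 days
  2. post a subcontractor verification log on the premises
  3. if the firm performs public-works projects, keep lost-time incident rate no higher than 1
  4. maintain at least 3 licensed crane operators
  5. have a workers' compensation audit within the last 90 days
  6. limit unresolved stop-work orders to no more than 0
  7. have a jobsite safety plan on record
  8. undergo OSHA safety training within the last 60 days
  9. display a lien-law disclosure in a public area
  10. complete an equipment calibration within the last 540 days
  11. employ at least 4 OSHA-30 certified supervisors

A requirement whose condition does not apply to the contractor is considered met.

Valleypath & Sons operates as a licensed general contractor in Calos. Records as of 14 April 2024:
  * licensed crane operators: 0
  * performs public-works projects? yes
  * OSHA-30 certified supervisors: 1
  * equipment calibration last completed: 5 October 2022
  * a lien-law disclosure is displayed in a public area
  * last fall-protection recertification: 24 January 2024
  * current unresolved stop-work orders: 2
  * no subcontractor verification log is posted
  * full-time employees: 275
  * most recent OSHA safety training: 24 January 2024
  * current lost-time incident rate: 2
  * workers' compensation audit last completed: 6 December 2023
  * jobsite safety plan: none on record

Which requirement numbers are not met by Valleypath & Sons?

1. fall-protection recertification 81 days ago vs limit 90 → met
2. subcontractor verification log absent → not met
3. condition 'performs public-works projects' holds; lost-time incident rate 2 > 1 → not met
4. licensed crane operators 0 < 3 → not met
5. workers' compensation audit 130 days ago vs limit 90 → not met
6. unresolved stop-work orders 2 > 0 → not met
7. jobsite safety plan absent → not met
8. OSHA safety training 81 days ago vs limit 60 → not met
9. lien-law disclosure present → met
10. equipment calibration 557 days ago vs limit 540 → not met
11. OSHA-30 certified supervisors 1 < 4 → not met
Not met: 2, 3, 4, 5, 6, 7, 8, 10, 11

2, 3, 4, 5, 6, 7, 8, 10, 11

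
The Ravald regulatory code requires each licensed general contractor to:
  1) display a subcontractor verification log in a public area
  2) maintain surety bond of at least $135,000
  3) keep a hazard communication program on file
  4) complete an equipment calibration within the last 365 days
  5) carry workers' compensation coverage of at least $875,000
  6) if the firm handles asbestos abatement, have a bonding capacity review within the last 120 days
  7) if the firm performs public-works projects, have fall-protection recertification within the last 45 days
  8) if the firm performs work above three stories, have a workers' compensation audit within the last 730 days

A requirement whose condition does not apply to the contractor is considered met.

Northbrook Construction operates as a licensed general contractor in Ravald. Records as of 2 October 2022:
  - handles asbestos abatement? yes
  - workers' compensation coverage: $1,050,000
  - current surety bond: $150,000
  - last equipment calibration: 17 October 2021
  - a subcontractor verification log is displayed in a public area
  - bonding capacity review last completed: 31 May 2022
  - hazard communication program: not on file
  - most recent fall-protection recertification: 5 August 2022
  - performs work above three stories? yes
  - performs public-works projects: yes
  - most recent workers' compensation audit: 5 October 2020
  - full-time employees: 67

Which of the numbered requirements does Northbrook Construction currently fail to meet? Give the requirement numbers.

1. subcontractor verification log present → met
2. surety bond $150,000 ≥ $135,000 → met
3. hazard communication program absent → not met
4. equipment calibration 350 days ago vs limit 365 → met
5. workers' compensation coverage $1,050,000 ≥ $875,000 → met
6. condition 'handles asbestos abatement' holds; bonding capacity review 124 days ago vs limit 120 → not met
7. condition 'performs public-works projects' holds; fall-protection recertification 58 days ago vs limit 45 → not met
8. condition 'performs work above three stories' holds; workers' compensation audit 727 days ago vs limit 730 → met
Not met: 3, 6, 7

3, 6, 7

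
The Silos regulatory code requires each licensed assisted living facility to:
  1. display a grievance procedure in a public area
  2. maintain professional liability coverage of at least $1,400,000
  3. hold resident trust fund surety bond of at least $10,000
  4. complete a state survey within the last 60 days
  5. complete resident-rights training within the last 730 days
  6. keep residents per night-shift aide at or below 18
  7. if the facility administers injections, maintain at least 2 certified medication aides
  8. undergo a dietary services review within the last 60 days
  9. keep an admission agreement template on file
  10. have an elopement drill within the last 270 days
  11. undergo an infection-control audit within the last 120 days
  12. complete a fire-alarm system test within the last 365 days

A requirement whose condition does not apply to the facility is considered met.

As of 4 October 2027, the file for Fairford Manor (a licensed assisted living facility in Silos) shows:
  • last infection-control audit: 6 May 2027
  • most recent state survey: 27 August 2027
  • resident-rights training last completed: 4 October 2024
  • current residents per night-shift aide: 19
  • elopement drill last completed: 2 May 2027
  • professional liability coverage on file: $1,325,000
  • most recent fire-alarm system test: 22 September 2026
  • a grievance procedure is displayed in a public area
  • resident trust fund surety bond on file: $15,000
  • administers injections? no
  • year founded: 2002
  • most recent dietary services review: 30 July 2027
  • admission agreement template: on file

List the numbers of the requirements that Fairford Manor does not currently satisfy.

2, 5, 6, 8, 11, 12

1. grievance procedure present → met
2. professional liability coverage $1,325,000 < $1,400,000 → not met
3. resident trust fund surety bond $15,000 ≥ $10,000 → met
4. state survey 38 days ago vs limit 60 → met
5. resident-rights training 1095 days ago vs limit 730 → not met
6. residents per night-shift aide 19 > 18 → not met
7. condition 'administers injections' does not hold → requirement n/a → met
8. dietary services review 66 days ago vs limit 60 → not met
9. admission agreement template present → met
10. elopement drill 155 days ago vs limit 270 → met
11. infection-control audit 151 days ago vs limit 120 → not met
12. fire-alarm system test 377 days ago vs limit 365 → not met
Not met: 2, 5, 6, 8, 11, 12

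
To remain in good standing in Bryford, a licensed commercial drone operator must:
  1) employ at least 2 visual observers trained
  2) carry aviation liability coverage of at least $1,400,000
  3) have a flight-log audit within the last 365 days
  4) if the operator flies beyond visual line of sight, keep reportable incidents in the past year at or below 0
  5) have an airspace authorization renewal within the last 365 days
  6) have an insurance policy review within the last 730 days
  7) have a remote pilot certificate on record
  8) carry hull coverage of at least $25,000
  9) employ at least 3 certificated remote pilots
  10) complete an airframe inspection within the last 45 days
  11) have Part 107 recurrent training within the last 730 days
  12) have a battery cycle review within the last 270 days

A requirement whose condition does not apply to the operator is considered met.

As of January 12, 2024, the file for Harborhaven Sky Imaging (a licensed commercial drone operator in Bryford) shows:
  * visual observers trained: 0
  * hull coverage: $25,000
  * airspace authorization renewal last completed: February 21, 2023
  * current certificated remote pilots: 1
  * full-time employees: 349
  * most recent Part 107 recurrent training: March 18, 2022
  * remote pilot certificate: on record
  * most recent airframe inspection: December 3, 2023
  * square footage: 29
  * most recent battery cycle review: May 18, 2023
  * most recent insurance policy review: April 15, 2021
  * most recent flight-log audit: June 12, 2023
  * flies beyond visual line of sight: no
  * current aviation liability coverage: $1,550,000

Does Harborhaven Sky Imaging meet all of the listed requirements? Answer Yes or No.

No

1. visual observers trained 0 < 2 → not met
2. aviation liability coverage $1,550,000 ≥ $1,400,000 → met
3. flight-log audit 214 days ago vs limit 365 → met
4. condition 'flies beyond visual line of sight' does not hold → requirement n/a → met
5. airspace authorization renewal 325 days ago vs limit 365 → met
6. insurance policy review 1002 days ago vs limit 730 → not met
7. remote pilot certificate present → met
8. hull coverage $25,000 ≥ $25,000 → met
9. certificated remote pilots 1 < 3 → not met
10. airframe inspection 40 days ago vs limit 45 → met
11. Part 107 recurrent training 665 days ago vs limit 730 → met
12. battery cycle review 239 days ago vs limit 270 → met
Not met: 1, 6, 9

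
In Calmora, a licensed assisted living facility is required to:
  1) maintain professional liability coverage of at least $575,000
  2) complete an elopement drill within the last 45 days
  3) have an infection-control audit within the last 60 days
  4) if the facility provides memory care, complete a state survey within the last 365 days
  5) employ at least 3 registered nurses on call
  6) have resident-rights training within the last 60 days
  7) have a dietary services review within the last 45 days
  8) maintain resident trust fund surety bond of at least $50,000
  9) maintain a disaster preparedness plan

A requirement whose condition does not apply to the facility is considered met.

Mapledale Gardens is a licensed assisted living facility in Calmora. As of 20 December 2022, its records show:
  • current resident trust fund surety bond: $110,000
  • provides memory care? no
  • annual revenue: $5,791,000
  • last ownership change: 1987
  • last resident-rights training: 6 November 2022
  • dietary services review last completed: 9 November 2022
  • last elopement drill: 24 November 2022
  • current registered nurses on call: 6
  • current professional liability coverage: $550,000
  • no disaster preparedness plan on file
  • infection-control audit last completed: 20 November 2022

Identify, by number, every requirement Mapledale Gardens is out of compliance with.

1, 9

1. professional liability coverage $550,000 < $575,000 → not met
2. elopement drill 26 days ago vs limit 45 → met
3. infection-control audit 30 days ago vs limit 60 → met
4. condition 'provides memory care' does not hold → requirement n/a → met
5. registered nurses on call 6 ≥ 3 → met
6. resident-rights training 44 days ago vs limit 60 → met
7. dietary services review 41 days ago vs limit 45 → met
8. resident trust fund surety bond $110,000 ≥ $50,000 → met
9. disaster preparedness plan absent → not met
Not met: 1, 9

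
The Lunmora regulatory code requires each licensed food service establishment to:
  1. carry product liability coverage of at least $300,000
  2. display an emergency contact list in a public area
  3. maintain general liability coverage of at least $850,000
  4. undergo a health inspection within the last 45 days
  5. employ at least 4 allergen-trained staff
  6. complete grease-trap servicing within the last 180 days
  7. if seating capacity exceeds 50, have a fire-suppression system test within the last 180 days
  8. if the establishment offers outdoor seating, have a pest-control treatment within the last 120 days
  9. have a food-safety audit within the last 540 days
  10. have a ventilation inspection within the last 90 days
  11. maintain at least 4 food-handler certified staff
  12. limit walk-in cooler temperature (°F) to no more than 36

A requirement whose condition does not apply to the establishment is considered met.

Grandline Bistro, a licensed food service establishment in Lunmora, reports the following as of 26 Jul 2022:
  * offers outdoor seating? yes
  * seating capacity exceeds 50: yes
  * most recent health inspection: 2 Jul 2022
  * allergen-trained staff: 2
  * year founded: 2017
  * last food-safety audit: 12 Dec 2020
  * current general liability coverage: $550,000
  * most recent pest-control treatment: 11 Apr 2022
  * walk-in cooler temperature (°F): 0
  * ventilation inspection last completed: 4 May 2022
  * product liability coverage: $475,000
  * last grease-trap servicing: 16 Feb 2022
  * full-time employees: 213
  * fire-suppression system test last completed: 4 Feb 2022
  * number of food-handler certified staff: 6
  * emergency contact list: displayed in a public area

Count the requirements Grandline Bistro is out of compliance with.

3

1. product liability coverage $475,000 ≥ $300,000 → met
2. emergency contact list present → met
3. general liability coverage $550,000 < $850,000 → not met
4. health inspection 24 days ago vs limit 45 → met
5. allergen-trained staff 2 < 4 → not met
6. grease-trap servicing 160 days ago vs limit 180 → met
7. condition 'seating capacity exceeds 50' holds; fire-suppression system test 172 days ago vs limit 180 → met
8. condition 'offers outdoor seating' holds; pest-control treatment 106 days ago vs limit 120 → met
9. food-safety audit 591 days ago vs limit 540 → not met
10. ventilation inspection 83 days ago vs limit 90 → met
11. food-handler certified staff 6 ≥ 4 → met
12. walk-in cooler temperature (°F) 0 ≤ 36 → met
Not met: 3 of 12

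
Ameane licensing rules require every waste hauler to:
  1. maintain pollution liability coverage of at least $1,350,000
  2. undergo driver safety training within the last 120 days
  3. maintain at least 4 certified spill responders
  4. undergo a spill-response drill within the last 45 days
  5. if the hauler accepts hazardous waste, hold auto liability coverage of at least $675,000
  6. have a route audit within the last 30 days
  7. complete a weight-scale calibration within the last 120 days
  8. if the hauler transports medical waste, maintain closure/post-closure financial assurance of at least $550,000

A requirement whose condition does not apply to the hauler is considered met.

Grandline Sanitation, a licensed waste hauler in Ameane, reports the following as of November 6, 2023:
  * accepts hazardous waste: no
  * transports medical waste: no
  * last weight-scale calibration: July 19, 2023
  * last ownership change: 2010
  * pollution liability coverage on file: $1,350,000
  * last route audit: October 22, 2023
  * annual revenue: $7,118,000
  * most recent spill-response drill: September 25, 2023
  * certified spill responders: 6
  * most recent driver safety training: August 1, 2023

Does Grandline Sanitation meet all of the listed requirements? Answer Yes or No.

1. pollution liability coverage $1,350,000 ≥ $1,350,000 → met
2. driver safety training 97 days ago vs limit 120 → met
3. certified spill responders 6 ≥ 4 → met
4. spill-response drill 42 days ago vs limit 45 → met
5. condition 'accepts hazardous waste' does not hold → requirement n/a → met
6. route audit 15 days ago vs limit 30 → met
7. weight-scale calibration 110 days ago vs limit 120 → met
8. condition 'transports medical waste' does not hold → requirement n/a → met
All met.

Yes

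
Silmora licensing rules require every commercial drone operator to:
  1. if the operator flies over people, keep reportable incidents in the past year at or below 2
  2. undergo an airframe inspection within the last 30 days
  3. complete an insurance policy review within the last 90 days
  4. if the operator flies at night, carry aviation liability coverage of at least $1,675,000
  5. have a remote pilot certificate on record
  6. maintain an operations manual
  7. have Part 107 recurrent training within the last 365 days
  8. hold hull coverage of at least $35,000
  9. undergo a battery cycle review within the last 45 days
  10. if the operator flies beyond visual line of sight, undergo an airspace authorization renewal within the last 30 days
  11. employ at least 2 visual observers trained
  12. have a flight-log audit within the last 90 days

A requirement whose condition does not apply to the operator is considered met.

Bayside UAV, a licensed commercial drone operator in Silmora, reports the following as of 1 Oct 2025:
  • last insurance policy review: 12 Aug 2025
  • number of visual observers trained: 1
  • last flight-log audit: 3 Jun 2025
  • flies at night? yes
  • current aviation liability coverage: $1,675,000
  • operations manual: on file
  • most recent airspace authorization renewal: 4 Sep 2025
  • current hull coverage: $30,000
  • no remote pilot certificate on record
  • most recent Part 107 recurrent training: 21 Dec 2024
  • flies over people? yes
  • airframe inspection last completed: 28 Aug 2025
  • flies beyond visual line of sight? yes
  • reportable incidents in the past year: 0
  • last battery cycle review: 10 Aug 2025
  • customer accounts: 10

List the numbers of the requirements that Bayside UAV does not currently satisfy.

1. condition 'flies over people' holds; reportable incidents in the past year 0 ≤ 2 → met
2. airframe inspection 34 days ago vs limit 30 → not met
3. insurance policy review 50 days ago vs limit 90 → met
4. condition 'flies at night' holds; aviation liability coverage $1,675,000 ≥ $1,675,000 → met
5. remote pilot certificate absent → not met
6. operations manual present → met
7. Part 107 recurrent training 284 days ago vs limit 365 → met
8. hull coverage $30,000 < $35,000 → not met
9. battery cycle review 52 days ago vs limit 45 → not met
10. condition 'flies beyond visual line of sight' holds; airspace authorization renewal 27 days ago vs limit 30 → met
11. visual observers trained 1 < 2 → not met
12. flight-log audit 120 days ago vs limit 90 → not met
Not met: 2, 5, 8, 9, 11, 12

2, 5, 8, 9, 11, 12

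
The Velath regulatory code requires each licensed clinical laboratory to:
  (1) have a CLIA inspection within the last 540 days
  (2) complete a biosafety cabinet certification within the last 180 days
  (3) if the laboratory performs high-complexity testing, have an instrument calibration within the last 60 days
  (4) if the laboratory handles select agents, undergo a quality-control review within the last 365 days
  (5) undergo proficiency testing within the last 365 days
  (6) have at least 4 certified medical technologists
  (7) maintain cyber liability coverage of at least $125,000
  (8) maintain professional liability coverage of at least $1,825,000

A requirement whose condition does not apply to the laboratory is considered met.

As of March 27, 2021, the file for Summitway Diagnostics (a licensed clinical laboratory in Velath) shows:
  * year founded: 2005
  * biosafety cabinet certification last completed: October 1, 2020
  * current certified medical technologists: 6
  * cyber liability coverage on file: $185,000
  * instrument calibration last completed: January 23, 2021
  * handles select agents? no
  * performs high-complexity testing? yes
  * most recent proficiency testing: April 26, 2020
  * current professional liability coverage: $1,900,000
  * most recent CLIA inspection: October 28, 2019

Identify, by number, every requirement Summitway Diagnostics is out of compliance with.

3

1. CLIA inspection 516 days ago vs limit 540 → met
2. biosafety cabinet certification 177 days ago vs limit 180 → met
3. condition 'performs high-complexity testing' holds; instrument calibration 63 days ago vs limit 60 → not met
4. condition 'handles select agents' does not hold → requirement n/a → met
5. proficiency testing 335 days ago vs limit 365 → met
6. certified medical technologists 6 ≥ 4 → met
7. cyber liability coverage $185,000 ≥ $125,000 → met
8. professional liability coverage $1,900,000 ≥ $1,825,000 → met
Not met: 3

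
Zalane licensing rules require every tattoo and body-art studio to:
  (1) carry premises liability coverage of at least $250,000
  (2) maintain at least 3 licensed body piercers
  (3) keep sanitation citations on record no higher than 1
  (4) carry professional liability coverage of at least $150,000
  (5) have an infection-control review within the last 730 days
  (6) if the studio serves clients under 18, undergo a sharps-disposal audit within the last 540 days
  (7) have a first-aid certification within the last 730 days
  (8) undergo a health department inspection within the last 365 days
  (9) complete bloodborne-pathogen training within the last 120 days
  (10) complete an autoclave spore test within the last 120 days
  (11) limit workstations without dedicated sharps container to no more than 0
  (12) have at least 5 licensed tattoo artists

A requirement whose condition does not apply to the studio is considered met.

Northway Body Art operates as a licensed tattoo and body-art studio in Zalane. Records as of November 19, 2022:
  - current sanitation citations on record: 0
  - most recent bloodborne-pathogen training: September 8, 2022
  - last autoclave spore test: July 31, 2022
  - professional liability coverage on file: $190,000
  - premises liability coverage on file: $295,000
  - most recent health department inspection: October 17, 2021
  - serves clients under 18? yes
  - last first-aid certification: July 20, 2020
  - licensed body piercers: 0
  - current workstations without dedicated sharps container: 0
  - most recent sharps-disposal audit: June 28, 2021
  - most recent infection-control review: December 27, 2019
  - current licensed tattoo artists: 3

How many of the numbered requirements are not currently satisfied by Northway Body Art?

1. premises liability coverage $295,000 ≥ $250,000 → met
2. licensed body piercers 0 < 3 → not met
3. sanitation citations on record 0 ≤ 1 → met
4. professional liability coverage $190,000 ≥ $150,000 → met
5. infection-control review 1058 days ago vs limit 730 → not met
6. condition 'serves clients under 18' holds; sharps-disposal audit 509 days ago vs limit 540 → met
7. first-aid certification 852 days ago vs limit 730 → not met
8. health department inspection 398 days ago vs limit 365 → not met
9. bloodborne-pathogen training 72 days ago vs limit 120 → met
10. autoclave spore test 111 days ago vs limit 120 → met
11. workstations without dedicated sharps container 0 ≤ 0 → met
12. licensed tattoo artists 3 < 5 → not met
Not met: 5 of 12

5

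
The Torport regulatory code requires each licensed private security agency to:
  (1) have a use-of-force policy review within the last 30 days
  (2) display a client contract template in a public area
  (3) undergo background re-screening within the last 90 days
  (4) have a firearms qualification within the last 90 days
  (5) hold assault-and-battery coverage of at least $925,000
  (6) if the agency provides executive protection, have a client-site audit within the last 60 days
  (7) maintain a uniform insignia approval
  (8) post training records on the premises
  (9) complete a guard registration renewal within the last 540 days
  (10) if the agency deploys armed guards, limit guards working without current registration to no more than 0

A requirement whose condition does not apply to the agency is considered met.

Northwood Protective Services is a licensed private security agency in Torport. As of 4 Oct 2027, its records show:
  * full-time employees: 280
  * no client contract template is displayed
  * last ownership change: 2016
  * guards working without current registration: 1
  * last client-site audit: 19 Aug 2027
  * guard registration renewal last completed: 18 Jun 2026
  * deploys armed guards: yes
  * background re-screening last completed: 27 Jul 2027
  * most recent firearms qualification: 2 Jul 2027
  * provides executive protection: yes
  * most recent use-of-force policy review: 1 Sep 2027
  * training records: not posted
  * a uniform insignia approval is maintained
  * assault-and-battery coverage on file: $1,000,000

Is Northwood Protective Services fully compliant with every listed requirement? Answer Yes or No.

No

1. use-of-force policy review 33 days ago vs limit 30 → not met
2. client contract template absent → not met
3. background re-screening 69 days ago vs limit 90 → met
4. firearms qualification 94 days ago vs limit 90 → not met
5. assault-and-battery coverage $1,000,000 ≥ $925,000 → met
6. condition 'provides executive protection' holds; client-site audit 46 days ago vs limit 60 → met
7. uniform insignia approval present → met
8. training records absent → not met
9. guard registration renewal 473 days ago vs limit 540 → met
10. condition 'deploys armed guards' holds; guards working without current registration 1 > 0 → not met
Not met: 1, 2, 4, 8, 10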